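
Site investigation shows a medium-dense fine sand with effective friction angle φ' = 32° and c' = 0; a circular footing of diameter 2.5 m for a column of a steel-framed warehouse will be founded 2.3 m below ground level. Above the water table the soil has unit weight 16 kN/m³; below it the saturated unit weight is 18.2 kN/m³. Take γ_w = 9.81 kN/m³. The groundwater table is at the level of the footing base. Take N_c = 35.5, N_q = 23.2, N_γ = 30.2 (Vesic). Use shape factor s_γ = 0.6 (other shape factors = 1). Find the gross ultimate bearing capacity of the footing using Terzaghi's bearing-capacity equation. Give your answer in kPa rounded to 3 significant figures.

Effective surcharge at the founding depth q = γ·D_f = 16 × 2.3 = 36.8 kPa.
The water table coincides with the base, so in the self-weight term γ → γ' = 8.39 kN/m³.
q_ult = q·N_q + 0.5·γ·B·N_γ·s_γ
     = 36.8 × 23.2 + 0.5 × 8.39 × 2.5 × 30.2 × 0.6
     = 853.76 + 190.03 = 1043.8 kPa.

q_ult ≈ 1040 kPa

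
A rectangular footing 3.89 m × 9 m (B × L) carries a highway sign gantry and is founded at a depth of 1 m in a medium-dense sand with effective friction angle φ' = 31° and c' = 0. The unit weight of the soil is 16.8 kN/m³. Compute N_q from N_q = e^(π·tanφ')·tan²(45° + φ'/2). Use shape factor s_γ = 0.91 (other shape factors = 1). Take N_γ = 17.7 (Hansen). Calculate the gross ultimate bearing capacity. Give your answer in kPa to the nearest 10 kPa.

q_ult ≈ 870 kPa

tan31° = 0.6009, so N_q = e^(π×0.6009)·tan²(60.5°) = 6.604 × 3.124 = 20.63.
q = γ·D_f = 16.8 × 1 = 16.8 kPa.
q·N_q = 16.8 × 20.631 = 346.6 kPa
0.5·γ·B·N_γ·s_γ = 0.5 × 16.8 × 3.89 × 17.7 × 0.91 = 526.31 kPa
q_ult = 346.6 + 526.31 = 872.91 kPa.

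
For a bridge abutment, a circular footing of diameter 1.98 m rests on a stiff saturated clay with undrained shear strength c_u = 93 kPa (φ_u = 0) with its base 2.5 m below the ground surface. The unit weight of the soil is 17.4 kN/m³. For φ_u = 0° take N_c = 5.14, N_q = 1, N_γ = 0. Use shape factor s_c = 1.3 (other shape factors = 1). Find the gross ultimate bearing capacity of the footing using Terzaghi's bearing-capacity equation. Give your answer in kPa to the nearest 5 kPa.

q = γ·D_f = 17.4 × 2.5 = 43.5 kPa.
c·N_c·s_c = 93 × 5.14 × 1.3 = 621.43 kPa
q·N_q = 43.5 × 1 = 43.5 kPa
q_ult = 621.43 + 43.5 = 664.93 kPa.

q_ult ≈ 665 kPa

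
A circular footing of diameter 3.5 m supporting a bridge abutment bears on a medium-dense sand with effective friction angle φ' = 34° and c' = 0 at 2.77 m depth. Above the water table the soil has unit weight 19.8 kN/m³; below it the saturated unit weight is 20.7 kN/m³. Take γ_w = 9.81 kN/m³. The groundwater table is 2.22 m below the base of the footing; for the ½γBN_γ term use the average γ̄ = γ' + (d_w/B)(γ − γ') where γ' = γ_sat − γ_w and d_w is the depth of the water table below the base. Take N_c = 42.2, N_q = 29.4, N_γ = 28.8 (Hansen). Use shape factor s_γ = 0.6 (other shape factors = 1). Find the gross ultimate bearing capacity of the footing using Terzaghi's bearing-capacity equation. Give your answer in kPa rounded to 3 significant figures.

q_ult ≈ 2110 kPa

Effective surcharge at the founding depth q = γ·D_f = 19.8 × 2.77 = 54.846 kPa.
With d_w = 2.22 m < B, γ̄ = 10.89 + (2.22/3.5) × (19.8 − 10.89) = 16.541 kN/m³.
q_ult = q·N_q + 0.5·γ·B·N_γ·s_γ
     = 54.846 × 29.4 + 0.5 × 16.541 × 3.5 × 28.8 × 0.6
     = 1612.5 + 500.21 = 2112.7 kPa.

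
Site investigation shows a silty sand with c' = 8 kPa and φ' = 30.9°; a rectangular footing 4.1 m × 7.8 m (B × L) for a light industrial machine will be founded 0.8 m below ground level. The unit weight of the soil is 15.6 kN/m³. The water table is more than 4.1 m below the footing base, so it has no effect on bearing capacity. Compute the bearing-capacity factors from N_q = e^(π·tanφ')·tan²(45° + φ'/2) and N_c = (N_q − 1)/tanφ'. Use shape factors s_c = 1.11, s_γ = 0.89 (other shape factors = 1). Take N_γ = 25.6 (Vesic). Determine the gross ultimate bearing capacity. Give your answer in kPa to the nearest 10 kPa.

tan30.9° = 0.5985, so N_q = e^(π×0.5985)·tan²(60.45°) = 6.555 × 3.111 = 20.39.
N_c = (20.39 − 1)/tan30.9° = 32.41.
Overburden at base level: q = 15.6 × 0.8 = 12.48 kPa.
Cohesion term c·N_c·s_c = 8 × 32.406 × 1.11 = 287.76 kPa; surcharge term q·N_q = 12.48 × 20.394 = 254.52 kPa; self-weight term 0.5·γ·B·N_γ·s_γ = 0.5 × 15.6 × 4.1 × 25.6 × 0.89 = 728.63 kPa.
q_ult = 287.76 + 254.52 + 728.63 = 1270.9 kPa.

q_ult ≈ 1270 kPa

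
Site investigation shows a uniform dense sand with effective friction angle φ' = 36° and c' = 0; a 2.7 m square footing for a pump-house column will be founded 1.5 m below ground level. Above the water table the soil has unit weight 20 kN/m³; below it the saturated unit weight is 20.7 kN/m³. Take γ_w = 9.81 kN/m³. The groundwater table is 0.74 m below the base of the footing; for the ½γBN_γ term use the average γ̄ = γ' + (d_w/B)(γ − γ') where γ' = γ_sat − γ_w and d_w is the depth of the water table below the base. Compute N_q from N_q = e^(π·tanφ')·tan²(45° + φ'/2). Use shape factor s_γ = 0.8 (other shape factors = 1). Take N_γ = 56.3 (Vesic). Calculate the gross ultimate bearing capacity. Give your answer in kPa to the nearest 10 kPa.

tan36° = 0.7265, so N_q = e^(π×0.7265)·tan²(63°) = 9.801 × 3.852 = 37.75.
Effective surcharge at the founding depth q = γ·D_f = 20 × 1.5 = 30 kPa.
With d_w = 0.74 m < B, γ̄ = 10.89 + (0.74/2.7) × (20 − 10.89) = 13.387 kN/m³.
q_ult = q·N_q + 0.5·γ·B·N_γ·s_γ
     = 30 × 37.752 + 0.5 × 13.387 × 2.7 × 56.3 × 0.8
     = 1132.6 + 813.97 = 1946.5 kPa.

q_ult ≈ 1950 kPa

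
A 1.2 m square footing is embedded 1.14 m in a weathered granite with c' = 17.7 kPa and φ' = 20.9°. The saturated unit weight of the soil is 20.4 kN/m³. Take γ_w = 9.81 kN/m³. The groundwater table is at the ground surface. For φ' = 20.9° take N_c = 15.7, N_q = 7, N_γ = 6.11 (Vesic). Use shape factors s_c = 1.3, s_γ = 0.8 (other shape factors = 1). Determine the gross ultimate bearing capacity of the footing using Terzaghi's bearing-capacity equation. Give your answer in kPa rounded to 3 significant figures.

q_ult ≈ 477 kPa

With the water table at the surface the whole profile is submerged: γ' = 20.4 − 9.81 = 10.59 kN/m³, so q = γ'·D_f = 12.073 kPa; the same γ' applies in the ½γBN_γ term.
q_ult = c·N_c·s_c + q·N_q + 0.5·γ·B·N_γ·s_γ
     = 17.7 × 15.7 × 1.3 + 12.073 × 7 + 0.5 × 10.59 × 1.2 × 6.11 × 0.8
     = 361.26 + 84.508 + 31.058 = 476.82 kPa.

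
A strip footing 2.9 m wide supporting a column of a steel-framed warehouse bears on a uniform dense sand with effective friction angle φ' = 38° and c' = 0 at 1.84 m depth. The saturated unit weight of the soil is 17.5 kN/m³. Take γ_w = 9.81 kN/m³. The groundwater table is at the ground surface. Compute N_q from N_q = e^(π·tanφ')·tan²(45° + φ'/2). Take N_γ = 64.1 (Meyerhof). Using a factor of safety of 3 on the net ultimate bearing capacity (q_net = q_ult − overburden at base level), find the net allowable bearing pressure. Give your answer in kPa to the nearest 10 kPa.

N_q = e^(π·tan38°)·tan²(64°) = 48.93.
γ' = 17.5 − 9.81 = 7.69 kN/m³ (submerged throughout). q = 7.69 × 1.84 = 14.15 kPa; the same γ' applies in the ½γBN_γ term.
q·N_q = 14.15 × 48.933 = 692.39 kPa
0.5·γ·B·N_γ = 0.5 × 7.69 × 2.9 × 64.1 = 714.75 kPa
q_ult = 692.39 + 714.75 = 1407.1 kPa.
q_net = 1407.1 − 14.15 = 1393 kPa.
q_all(net) = 1393 / 3 = 464.33 kPa.

q_all(net) ≈ 460 kPa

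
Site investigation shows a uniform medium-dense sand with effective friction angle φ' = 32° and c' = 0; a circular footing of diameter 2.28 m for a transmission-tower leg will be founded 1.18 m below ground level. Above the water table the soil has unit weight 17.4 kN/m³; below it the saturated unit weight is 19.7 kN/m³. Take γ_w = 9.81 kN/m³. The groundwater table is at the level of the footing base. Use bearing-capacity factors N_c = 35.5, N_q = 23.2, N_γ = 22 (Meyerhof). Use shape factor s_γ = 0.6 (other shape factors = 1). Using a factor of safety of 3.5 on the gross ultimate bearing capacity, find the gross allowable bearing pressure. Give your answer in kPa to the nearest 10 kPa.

q = γ·D_f = 17.4 × 1.18 = 20.532 kPa.
For the ½γBN_γ term take γ' = 19.7 − 9.81 = 9.89 kN/m³ (soil below base is submerged).
q·N_q = 20.532 × 23.2 = 476.34 kPa
0.5·γ·B·N_γ·s_γ = 0.5 × 9.89 × 2.28 × 22 × 0.6 = 148.82 kPa
q_ult = 476.34 + 148.82 = 625.17 kPa.
q_all = 625.17 / 3.5 = 178.62 kPa.

q_all ≈ 180 kPa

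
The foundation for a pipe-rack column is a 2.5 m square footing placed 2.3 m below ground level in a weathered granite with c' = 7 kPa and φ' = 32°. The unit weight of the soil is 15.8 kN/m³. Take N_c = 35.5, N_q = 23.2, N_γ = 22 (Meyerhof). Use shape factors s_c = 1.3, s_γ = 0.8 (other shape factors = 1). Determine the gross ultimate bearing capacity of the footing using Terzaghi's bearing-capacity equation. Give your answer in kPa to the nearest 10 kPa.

q_ult ≈ 1510 kPa

q = γ·D_f = 15.8 × 2.3 = 36.34 kPa.
c·N_c·s_c = 7 × 35.5 × 1.3 = 323.05 kPa
q·N_q = 36.34 × 23.2 = 843.09 kPa
0.5·γ·B·N_γ·s_γ = 0.5 × 15.8 × 2.5 × 22 × 0.8 = 347.6 kPa
q_ult = 323.05 + 843.09 + 347.6 = 1513.7 kPa.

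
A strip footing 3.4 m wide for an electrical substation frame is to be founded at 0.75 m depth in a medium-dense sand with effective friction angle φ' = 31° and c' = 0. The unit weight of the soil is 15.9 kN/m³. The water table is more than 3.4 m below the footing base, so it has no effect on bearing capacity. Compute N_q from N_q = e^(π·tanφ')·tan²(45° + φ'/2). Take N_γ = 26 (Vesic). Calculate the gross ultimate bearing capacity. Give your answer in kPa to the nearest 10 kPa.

q_ult ≈ 950 kPa

tan31° = 0.6009, so N_q = e^(π×0.6009)·tan²(60.5°) = 6.604 × 3.124 = 20.63.
Overburden at base level: q = 15.9 × 0.75 = 11.925 kPa.
Surcharge term q·N_q = 11.925 × 20.631 = 246.02 kPa; self-weight term 0.5·γ·B·N_γ = 0.5 × 15.9 × 3.4 × 26 = 702.78 kPa.
q_ult = 246.02 + 702.78 = 948.8 kPa.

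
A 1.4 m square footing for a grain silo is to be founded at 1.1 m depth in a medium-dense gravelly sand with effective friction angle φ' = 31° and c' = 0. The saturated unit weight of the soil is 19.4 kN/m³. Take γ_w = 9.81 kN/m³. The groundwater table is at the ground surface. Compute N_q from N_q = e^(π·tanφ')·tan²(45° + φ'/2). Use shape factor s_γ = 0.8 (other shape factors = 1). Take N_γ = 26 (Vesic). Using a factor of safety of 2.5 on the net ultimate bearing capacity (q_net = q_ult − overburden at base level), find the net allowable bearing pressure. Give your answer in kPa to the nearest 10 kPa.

N_q = e^(π·tan31°)·tan²(60.5°) = 20.63.
γ' = 19.4 − 9.81 = 9.59 kN/m³ (submerged throughout). q = 9.59 × 1.1 = 10.549 kPa; the same γ' applies in the ½γBN_γ term.
q·N_q = 10.549 × 20.631 = 217.63 kPa
0.5·γ·B·N_γ·s_γ = 0.5 × 9.59 × 1.4 × 26 × 0.8 = 139.63 kPa
q_ult = 217.63 + 139.63 = 357.26 kPa.
q_net = 357.26 − 10.549 = 346.72 kPa.
q_all(net) = 346.72 / 2.5 = 138.69 kPa.

q_all(net) ≈ 140 kPa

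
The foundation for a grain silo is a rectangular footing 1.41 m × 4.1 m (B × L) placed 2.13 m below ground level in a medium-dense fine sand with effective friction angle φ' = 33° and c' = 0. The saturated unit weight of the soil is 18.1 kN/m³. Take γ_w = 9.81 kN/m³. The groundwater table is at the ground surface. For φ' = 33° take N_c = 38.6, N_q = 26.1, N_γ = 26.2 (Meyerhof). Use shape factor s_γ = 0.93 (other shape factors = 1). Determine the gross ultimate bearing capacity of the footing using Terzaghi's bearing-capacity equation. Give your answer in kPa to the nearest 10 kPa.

With the water table at the surface the whole profile is submerged: γ' = 18.1 − 9.81 = 8.29 kN/m³, so q = γ'·D_f = 17.658 kPa; the same γ' applies in the ½γBN_γ term.
q_ult = q·N_q + 0.5·γ·B·N_γ·s_γ
     = 17.658 × 26.1 + 0.5 × 8.29 × 1.41 × 26.2 × 0.93
     = 460.87 + 142.41 = 603.27 kPa.

q_ult ≈ 600 kPa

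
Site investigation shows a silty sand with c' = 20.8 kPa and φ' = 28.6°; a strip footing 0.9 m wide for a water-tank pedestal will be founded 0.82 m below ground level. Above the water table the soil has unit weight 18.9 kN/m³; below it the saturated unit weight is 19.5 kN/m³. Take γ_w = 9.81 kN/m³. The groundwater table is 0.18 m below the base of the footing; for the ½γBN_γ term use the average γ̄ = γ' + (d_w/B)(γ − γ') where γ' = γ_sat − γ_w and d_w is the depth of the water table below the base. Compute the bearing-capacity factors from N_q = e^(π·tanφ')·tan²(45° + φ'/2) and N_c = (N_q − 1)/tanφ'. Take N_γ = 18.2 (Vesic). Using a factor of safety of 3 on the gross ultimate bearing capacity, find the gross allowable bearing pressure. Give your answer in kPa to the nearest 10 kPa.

N_q = e^(π·tan28.6°)·tan²(59.3°) = 15.73; N_c = (N_q − 1)/tanφ' = 27.01.
Overburden at base level: q = 18.9 × 0.82 = 15.498 kPa.
The water table is 0.18 m below the base (< B = 0.9 m), so the ½γBN_γ term uses γ̄ = γ' + (d_w/B)(γ − γ') = 9.69 + (0.18/0.9)(18.9 − 9.69) = 11.532 kN/m³.
Cohesion term c·N_c = 20.8 × 27.013 = 561.86 kPa; surcharge term q·N_q = 15.498 × 15.728 = 243.75 kPa; self-weight term 0.5·γ·B·N_γ = 0.5 × 11.532 × 0.9 × 18.2 = 94.447 kPa.
q_ult = 561.86 + 243.75 + 94.447 = 900.06 kPa.
q_all = 900.06 / 3 = 300.02 kPa.

q_all ≈ 300 kPa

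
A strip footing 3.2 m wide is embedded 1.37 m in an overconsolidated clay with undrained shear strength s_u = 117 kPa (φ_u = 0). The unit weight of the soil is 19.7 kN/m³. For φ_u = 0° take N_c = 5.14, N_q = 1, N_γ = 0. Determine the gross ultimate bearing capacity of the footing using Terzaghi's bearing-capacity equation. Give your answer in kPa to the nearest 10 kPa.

Effective surcharge at the founding depth q = γ·D_f = 19.7 × 1.37 = 26.989 kPa.
q_ult = c·N_c + q·N_q
     = 117 × 5.14 + 26.989 × 1
     = 601.38 + 26.989 = 628.37 kPa.

q_ult ≈ 630 kPa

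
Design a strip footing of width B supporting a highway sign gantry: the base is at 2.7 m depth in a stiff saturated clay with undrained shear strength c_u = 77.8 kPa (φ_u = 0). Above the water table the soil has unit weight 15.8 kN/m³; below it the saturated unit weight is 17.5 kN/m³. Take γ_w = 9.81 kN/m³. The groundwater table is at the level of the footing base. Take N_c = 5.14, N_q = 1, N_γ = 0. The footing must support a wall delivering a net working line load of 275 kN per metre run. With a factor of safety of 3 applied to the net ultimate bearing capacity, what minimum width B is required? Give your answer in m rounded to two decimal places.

B = 2.06 m

q = γ·D_f = 15.8 × 2.7 = 42.66 kPa.
c·N_c = 77.8 × 5.14 = 399.89 kPa
q·N_q = 42.66 × 1 = 42.66 kPa
q_ult = 399.89 + 42.66 = 442.55 kPa.
For φ = 0 the ½γBN_γ term vanishes, so q_ult is independent of B. q_net = 442.55 − 42.66 = 399.89 kPa; q_all(net) = 399.89/3 = 133.3 kPa.
Required width B = w / q_all(net) = 275 / 133.3 = 2.063 m.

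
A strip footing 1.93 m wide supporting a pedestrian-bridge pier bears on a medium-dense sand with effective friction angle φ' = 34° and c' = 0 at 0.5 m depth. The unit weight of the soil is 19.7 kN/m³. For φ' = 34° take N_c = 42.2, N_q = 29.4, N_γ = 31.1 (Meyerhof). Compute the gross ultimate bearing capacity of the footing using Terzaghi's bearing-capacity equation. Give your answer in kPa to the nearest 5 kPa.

q_ult ≈ 880 kPa

q = γ·D_f = 19.7 × 0.5 = 9.85 kPa.
q·N_q = 9.85 × 29.4 = 289.59 kPa
0.5·γ·B·N_γ = 0.5 × 19.7 × 1.93 × 31.1 = 591.23 kPa
q_ult = 289.59 + 591.23 = 880.82 kPa.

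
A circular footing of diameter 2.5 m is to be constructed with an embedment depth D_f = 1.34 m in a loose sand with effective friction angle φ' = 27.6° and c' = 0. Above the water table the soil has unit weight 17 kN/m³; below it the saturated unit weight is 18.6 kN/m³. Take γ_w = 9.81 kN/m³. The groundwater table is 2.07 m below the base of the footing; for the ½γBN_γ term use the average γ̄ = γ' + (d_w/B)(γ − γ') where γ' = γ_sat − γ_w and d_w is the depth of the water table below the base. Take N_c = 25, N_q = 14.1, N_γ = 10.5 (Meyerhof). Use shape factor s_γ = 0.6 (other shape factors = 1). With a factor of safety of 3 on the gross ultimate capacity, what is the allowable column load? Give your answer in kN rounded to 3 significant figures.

P_all ≈ 726 kN

Effective surcharge at the founding depth q = γ·D_f = 17 × 1.34 = 22.78 kPa.
With d_w = 2.07 m < B, γ̄ = 8.79 + (2.07/2.5) × (17 − 8.79) = 15.588 kN/m³.
q_ult = q·N_q + 0.5·γ·B·N_γ·s_γ
     = 22.78 × 14.1 + 0.5 × 15.588 × 2.5 × 10.5 × 0.6
     = 321.2 + 122.75 = 443.95 kPa.
Gross allowable pressure q_all = 443.95 / 3 = 147.98 kPa.
Footing area = 4.9087 m², so allowable column load = 147.98 × 4.9087 = 726.41 kN.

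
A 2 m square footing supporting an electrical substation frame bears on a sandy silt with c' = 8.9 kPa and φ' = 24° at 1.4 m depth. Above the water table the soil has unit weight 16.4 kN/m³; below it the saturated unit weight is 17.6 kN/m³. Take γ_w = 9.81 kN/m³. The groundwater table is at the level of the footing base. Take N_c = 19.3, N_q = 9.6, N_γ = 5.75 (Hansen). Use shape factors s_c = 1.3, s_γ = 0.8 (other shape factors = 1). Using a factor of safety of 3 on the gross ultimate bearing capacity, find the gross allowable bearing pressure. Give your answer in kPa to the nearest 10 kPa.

q_all ≈ 160 kPa

Overburden at base level: q = 16.4 × 1.4 = 22.96 kPa.
Below the base the soil is submerged, so the ½γBN_γ term uses γ' = 17.6 − 9.81 = 7.79 kN/m³.
Cohesion term c·N_c·s_c = 8.9 × 19.3 × 1.3 = 223.3 kPa; surcharge term q·N_q = 22.96 × 9.6 = 220.42 kPa; self-weight term 0.5·γ·B·N_γ·s_γ = 0.5 × 7.79 × 2 × 5.75 × 0.8 = 35.834 kPa.
q_ult = 223.3 + 220.42 + 35.834 = 479.55 kPa.
q_all = 479.55 / 3 = 159.85 kPa.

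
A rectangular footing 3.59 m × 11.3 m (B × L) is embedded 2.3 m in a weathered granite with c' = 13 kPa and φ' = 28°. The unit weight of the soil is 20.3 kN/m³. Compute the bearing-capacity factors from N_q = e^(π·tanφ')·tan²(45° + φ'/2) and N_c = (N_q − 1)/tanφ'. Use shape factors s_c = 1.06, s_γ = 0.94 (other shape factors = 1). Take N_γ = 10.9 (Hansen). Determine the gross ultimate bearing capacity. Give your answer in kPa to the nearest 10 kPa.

tan28° = 0.5317, so N_q = e^(π×0.5317)·tan²(59°) = 5.314 × 2.77 = 14.72.
N_c = (14.72 − 1)/tan28° = 25.8.
Effective surcharge at the founding depth q = γ·D_f = 20.3 × 2.3 = 46.69 kPa.
q_ult = c·N_c·s_c + q·N_q + 0.5·γ·B·N_γ·s_γ
     = 13 × 25.803 × 1.06 + 46.69 × 14.72 + 0.5 × 20.3 × 3.59 × 10.9 × 0.94
     = 355.57 + 687.27 + 373.35 = 1416.2 kPa.

q_ult ≈ 1420 kPa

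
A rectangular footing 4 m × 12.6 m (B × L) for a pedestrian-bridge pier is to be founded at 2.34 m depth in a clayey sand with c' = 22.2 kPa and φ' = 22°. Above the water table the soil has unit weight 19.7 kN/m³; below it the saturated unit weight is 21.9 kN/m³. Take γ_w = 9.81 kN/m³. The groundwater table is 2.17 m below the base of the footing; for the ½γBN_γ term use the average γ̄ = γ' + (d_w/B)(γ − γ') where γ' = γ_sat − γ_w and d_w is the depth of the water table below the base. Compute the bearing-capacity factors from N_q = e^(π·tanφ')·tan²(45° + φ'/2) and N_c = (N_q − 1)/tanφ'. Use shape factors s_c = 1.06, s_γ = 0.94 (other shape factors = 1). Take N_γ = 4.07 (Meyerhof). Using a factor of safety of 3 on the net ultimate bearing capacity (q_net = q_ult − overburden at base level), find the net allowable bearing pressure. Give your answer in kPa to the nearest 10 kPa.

N_q = e^(π·tan22°)·tan²(56°) = 7.82; N_c = (N_q − 1)/tanφ' = 16.88.
Effective surcharge at the founding depth q = γ·D_f = 19.7 × 2.34 = 46.098 kPa.
With d_w = 2.17 m < B, γ̄ = 12.09 + (2.17/4) × (19.7 − 12.09) = 16.218 kN/m³.
q_ult = c·N_c·s_c + q·N_q + 0.5·γ·B·N_γ·s_γ
     = 22.2 × 16.883 × 1.06 + 46.098 × 7.8211 + 0.5 × 16.218 × 4 × 4.07 × 0.94
     = 397.29 + 360.54 + 124.1 = 881.92 kPa.
q_net = 881.92 − 46.098 = 835.82 kPa.
q_all(net) = 835.82 / 3 = 278.61 kPa.

q_all(net) ≈ 280 kPa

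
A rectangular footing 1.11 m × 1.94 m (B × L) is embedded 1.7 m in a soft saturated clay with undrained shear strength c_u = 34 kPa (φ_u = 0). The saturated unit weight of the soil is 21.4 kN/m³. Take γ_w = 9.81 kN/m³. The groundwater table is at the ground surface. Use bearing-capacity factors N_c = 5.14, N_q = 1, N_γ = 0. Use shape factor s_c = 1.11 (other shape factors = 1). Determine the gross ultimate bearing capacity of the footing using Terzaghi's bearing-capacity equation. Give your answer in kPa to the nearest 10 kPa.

q_ult ≈ 210 kPa

With the water table at the surface the whole profile is submerged: γ' = 21.4 − 9.81 = 11.59 kN/m³, so q = γ'·D_f = 19.703 kPa.
q_ult = c·N_c·s_c + q·N_q
     = 34 × 5.14 × 1.11 + 19.703 × 1
     = 193.98 + 19.703 = 213.69 kPa.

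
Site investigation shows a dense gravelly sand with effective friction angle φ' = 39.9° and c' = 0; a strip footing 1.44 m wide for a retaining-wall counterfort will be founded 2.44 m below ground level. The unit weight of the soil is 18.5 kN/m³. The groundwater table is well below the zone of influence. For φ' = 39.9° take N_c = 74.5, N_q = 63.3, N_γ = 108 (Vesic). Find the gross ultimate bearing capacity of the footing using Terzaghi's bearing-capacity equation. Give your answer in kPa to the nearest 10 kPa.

q_ult ≈ 4300 kPa

Overburden at base level: q = 18.5 × 2.44 = 45.14 kPa.
Surcharge term q·N_q = 45.14 × 63.3 = 2857.4 kPa; self-weight term 0.5·γ·B·N_γ = 0.5 × 18.5 × 1.44 × 108 = 1438.6 kPa.
q_ult = 2857.4 + 1438.6 = 4295.9 kPa.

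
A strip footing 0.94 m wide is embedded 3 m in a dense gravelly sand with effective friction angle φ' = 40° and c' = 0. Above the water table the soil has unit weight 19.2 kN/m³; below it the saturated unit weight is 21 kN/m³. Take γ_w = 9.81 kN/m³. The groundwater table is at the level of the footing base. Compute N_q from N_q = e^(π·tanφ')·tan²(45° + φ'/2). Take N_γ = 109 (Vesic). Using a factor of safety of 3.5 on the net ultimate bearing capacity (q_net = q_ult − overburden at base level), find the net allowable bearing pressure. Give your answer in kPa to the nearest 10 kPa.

N_q = e^(π·tan40°)·tan²(65°) = 64.2.
Effective surcharge at the founding depth q = γ·D_f = 19.2 × 3 = 57.6 kPa.
The water table coincides with the base, so in the self-weight term γ → γ' = 11.19 kN/m³.
q_ult = q·N_q + 0.5·γ·B·N_γ
     = 57.6 × 64.195 + 0.5 × 11.19 × 0.94 × 109
     = 3697.6 + 573.26 = 4270.9 kPa.
q_net = 4270.9 − 57.6 = 4213.3 kPa.
q_all(net) = 4213.3 / 3.5 = 1203.8 kPa.

q_all(net) ≈ 1200 kPa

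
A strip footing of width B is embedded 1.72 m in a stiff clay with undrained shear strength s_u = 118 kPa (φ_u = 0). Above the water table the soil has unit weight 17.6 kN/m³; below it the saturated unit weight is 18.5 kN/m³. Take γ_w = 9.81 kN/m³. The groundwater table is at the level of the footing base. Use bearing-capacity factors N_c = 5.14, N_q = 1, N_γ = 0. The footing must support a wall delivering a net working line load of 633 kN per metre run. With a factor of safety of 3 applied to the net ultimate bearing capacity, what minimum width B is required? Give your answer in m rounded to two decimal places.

B = 3.13 m

Overburden at base level: q = 17.6 × 1.72 = 30.272 kPa.
Cohesion term c·N_c = 118 × 5.14 = 606.52 kPa; surcharge term q·N_q = 30.272 × 1 = 30.272 kPa.
q_ult = 606.52 + 30.272 = 636.79 kPa.
For φ = 0 the ½γBN_γ term vanishes, so q_ult is independent of B. q_net = 636.79 − 30.272 = 606.52 kPa; q_all(net) = 606.52/3 = 202.17 kPa.
Required width B = w / q_all(net) = 633 / 202.17 = 3.131 m.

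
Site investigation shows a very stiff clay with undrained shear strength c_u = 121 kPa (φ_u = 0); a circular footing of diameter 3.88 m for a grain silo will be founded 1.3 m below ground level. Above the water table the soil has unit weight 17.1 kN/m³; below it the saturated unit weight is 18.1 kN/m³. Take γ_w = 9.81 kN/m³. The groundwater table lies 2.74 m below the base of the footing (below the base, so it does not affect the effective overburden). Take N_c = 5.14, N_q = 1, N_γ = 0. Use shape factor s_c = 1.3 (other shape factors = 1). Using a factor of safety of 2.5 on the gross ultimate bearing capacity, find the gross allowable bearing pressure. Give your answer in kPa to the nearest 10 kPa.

Effective surcharge at the founding depth q = γ·D_f = 17.1 × 1.3 = 22.23 kPa.
q_ult = c·N_c·s_c + q·N_q
     = 121 × 5.14 × 1.3 + 22.23 × 1
     = 808.52 + 22.23 = 830.75 kPa.
q_all = 830.75 / 2.5 = 332.3 kPa.

q_all ≈ 330 kPa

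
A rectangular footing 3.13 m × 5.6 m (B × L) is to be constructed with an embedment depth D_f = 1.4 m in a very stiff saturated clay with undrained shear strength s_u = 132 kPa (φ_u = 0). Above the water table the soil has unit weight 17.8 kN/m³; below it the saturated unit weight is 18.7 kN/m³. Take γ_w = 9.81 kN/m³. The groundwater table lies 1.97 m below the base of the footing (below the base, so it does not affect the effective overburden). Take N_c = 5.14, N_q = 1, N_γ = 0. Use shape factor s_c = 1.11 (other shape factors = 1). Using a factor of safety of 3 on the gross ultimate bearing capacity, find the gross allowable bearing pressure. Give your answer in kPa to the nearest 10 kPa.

q = γ·D_f = 17.8 × 1.4 = 24.92 kPa.
c·N_c·s_c = 132 × 5.14 × 1.11 = 753.11 kPa
q·N_q = 24.92 × 1 = 24.92 kPa
q_ult = 753.11 + 24.92 = 778.03 kPa.
q_all = 778.03 / 3 = 259.34 kPa.

q_all ≈ 260 kPa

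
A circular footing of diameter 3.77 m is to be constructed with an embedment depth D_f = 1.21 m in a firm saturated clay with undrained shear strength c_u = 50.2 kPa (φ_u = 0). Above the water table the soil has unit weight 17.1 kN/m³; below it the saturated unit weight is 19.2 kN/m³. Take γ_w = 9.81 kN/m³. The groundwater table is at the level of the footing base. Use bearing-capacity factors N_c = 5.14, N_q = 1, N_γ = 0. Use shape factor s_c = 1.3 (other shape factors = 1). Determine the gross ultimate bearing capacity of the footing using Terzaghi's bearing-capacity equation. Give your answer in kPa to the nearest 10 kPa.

q_ult ≈ 360 kPa

q = γ·D_f = 17.1 × 1.21 = 20.691 kPa.
c·N_c·s_c = 50.2 × 5.14 × 1.3 = 335.44 kPa
q·N_q = 20.691 × 1 = 20.691 kPa
q_ult = 335.44 + 20.691 = 356.13 kPa.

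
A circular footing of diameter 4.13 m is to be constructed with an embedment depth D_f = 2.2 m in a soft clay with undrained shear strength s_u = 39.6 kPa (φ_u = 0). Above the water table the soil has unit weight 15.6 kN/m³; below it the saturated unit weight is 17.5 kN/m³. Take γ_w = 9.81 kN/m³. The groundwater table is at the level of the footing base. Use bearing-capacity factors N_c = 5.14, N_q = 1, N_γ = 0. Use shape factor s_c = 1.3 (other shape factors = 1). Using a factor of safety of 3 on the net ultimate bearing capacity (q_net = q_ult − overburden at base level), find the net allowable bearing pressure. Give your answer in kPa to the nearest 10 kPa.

Effective surcharge at the founding depth q = γ·D_f = 15.6 × 2.2 = 34.32 kPa.
q_ult = c·N_c·s_c + q·N_q
     = 39.6 × 5.14 × 1.3 + 34.32 × 1
     = 264.61 + 34.32 = 298.93 kPa.
q_net = 298.93 − 34.32 = 264.61 kPa.
q_all(net) = 264.61 / 3 = 88.202 kPa.

q_all(net) ≈ 90 kPa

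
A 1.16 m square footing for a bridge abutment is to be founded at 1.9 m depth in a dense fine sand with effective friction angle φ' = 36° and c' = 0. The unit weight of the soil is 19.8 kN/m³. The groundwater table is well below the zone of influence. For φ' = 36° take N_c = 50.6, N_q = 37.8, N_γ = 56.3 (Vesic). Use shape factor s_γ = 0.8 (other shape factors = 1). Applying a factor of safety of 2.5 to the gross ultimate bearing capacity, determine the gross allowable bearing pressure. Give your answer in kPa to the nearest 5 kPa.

Overburden at base level: q = 19.8 × 1.9 = 37.62 kPa.
Surcharge term q·N_q = 37.62 × 37.8 = 1422 kPa; self-weight term 0.5·γ·B·N_γ·s_γ = 0.5 × 19.8 × 1.16 × 56.3 × 0.8 = 517.24 kPa.
q_ult = 1422 + 517.24 = 1939.3 kPa.
q_all = q_ult / FS = 1939.3 / 2.5 = 775.71 kPa.

q_all ≈ 775 kPa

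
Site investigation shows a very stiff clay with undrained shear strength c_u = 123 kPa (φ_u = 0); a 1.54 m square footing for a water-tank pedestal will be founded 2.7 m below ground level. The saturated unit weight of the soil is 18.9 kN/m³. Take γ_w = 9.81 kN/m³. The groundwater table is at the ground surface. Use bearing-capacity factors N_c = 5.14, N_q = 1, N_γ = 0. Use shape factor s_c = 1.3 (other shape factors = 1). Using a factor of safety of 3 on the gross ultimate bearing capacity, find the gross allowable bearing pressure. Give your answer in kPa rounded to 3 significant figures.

γ' = 18.9 − 9.81 = 9.09 kN/m³ (submerged throughout). q = 9.09 × 2.7 = 24.543 kPa.
c·N_c·s_c = 123 × 5.14 × 1.3 = 821.89 kPa
q·N_q = 24.543 × 1 = 24.543 kPa
q_ult = 821.89 + 24.543 = 846.43 kPa.
q_all = 846.43 / 3 = 282.14 kPa.

q_all ≈ 282 kPa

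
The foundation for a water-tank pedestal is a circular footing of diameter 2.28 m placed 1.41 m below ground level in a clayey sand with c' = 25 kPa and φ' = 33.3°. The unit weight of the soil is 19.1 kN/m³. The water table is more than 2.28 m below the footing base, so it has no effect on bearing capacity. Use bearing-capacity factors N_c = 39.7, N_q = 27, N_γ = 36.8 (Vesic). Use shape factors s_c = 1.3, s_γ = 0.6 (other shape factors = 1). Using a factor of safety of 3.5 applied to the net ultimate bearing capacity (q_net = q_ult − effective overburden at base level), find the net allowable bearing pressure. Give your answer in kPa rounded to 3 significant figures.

Overburden at base level: q = 19.1 × 1.41 = 26.931 kPa.
Cohesion term c·N_c·s_c = 25 × 39.7 × 1.3 = 1290.3 kPa; surcharge term q·N_q = 26.931 × 27 = 727.14 kPa; self-weight term 0.5·γ·B·N_γ·s_γ = 0.5 × 19.1 × 2.28 × 36.8 × 0.6 = 480.77 kPa.
q_ult = 1290.3 + 727.14 + 480.77 = 2498.2 kPa.
Net ultimate: q_net = 2498.2 − 26.931 = 2471.2 kPa.
q_all(net) = 2471.2 / 3.5 = 706.06 kPa.

q_all(net) ≈ 706 kPa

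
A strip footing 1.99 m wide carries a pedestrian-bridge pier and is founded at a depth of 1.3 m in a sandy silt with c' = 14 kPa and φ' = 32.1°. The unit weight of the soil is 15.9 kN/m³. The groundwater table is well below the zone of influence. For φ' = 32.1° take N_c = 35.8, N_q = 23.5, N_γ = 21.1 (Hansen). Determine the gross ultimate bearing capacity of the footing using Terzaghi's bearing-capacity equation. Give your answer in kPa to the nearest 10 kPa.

Effective surcharge at the founding depth q = γ·D_f = 15.9 × 1.3 = 20.67 kPa.
q_ult = c·N_c + q·N_q + 0.5·γ·B·N_γ
     = 14 × 35.8 + 20.67 × 23.5 + 0.5 × 15.9 × 1.99 × 21.1
     = 501.2 + 485.75 + 333.81 = 1320.8 kPa.

q_ult ≈ 1320 kPa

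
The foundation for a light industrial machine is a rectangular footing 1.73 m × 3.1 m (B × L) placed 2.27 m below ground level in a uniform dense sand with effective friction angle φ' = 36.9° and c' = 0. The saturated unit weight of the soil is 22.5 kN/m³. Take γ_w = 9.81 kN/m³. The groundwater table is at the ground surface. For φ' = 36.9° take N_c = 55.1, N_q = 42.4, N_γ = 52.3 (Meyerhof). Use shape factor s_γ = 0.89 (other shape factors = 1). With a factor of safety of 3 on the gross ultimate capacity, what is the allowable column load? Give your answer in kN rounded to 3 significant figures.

P_all ≈ 3100 kN

γ' = 22.5 − 9.81 = 12.69 kN/m³ (submerged throughout). q = 12.69 × 2.27 = 28.806 kPa; the same γ' applies in the ½γBN_γ term.
q·N_q = 28.806 × 42.4 = 1221.4 kPa
0.5·γ·B·N_γ·s_γ = 0.5 × 12.69 × 1.73 × 52.3 × 0.89 = 510.94 kPa
q_ult = 1221.4 + 510.94 = 1732.3 kPa.
Gross allowable pressure q_all = 1732.3 / 3 = 577.44 kPa.
Footing area = 5.363 m², so allowable column load = 577.44 × 5.363 = 3096.8 kN.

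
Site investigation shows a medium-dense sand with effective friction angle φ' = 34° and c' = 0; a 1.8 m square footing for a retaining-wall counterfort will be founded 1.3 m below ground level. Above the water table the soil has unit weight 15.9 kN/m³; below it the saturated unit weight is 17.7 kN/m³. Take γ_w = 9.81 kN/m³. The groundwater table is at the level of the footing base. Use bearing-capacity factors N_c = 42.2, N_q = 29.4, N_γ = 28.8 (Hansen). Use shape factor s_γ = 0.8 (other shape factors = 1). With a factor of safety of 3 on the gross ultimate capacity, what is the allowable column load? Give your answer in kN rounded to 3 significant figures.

Overburden at base level: q = 15.9 × 1.3 = 20.67 kPa.
Below the base the soil is submerged, so the ½γBN_γ term uses γ' = 17.7 − 9.81 = 7.89 kN/m³.
Surcharge term q·N_q = 20.67 × 29.4 = 607.7 kPa; self-weight term 0.5·γ·B·N_γ·s_γ = 0.5 × 7.89 × 1.8 × 28.8 × 0.8 = 163.61 kPa.
q_ult = 607.7 + 163.61 = 771.31 kPa.
Gross allowable pressure q_all = 771.31 / 3 = 257.1 kPa.
Footing area = 3.24 m², so allowable column load = 257.1 × 3.24 = 833.01 kN.

P_all ≈ 833 kN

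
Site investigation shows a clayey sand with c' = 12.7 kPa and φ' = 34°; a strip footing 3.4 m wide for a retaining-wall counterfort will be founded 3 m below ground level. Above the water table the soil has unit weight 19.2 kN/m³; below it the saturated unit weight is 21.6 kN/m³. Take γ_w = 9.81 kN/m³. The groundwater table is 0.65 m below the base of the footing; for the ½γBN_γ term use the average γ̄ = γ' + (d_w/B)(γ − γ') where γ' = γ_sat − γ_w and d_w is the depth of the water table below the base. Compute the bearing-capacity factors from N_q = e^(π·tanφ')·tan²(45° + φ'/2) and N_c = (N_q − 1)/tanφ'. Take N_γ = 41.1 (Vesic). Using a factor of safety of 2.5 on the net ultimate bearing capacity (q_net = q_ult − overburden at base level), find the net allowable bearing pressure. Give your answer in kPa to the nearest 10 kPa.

q_all(net) ≈ 1240 kPa

N_q = e^(π·tan34°)·tan²(62°) = 29.44; N_c = (N_q − 1)/tanφ' = 42.16.
Effective surcharge at the founding depth q = γ·D_f = 19.2 × 3 = 57.6 kPa.
With d_w = 0.65 m < B, γ̄ = 11.79 + (0.65/3.4) × (19.2 − 11.79) = 13.207 kN/m³.
q_ult = c·N_c + q·N_q + 0.5·γ·B·N_γ
     = 12.7 × 42.164 + 57.6 × 29.44 + 0.5 × 13.207 × 3.4 × 41.1
     = 535.48 + 1695.7 + 922.75 = 3154 kPa.
q_net = 3154 − 57.6 = 3096.4 kPa.
q_all(net) = 3096.4 / 2.5 = 1238.5 kPa.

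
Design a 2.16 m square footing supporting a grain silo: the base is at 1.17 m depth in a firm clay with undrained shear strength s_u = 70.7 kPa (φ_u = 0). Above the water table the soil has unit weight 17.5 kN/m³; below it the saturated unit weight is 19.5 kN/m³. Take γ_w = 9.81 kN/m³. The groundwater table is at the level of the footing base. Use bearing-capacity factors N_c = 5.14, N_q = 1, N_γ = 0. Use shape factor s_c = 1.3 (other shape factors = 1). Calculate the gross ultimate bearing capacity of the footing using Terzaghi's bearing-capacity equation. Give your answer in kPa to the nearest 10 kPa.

Overburden at base level: q = 17.5 × 1.17 = 20.475 kPa.
Cohesion term c·N_c·s_c = 70.7 × 5.14 × 1.3 = 472.42 kPa; surcharge term q·N_q = 20.475 × 1 = 20.475 kPa.
q_ult = 472.42 + 20.475 = 492.89 kPa.

q_ult ≈ 490 kPa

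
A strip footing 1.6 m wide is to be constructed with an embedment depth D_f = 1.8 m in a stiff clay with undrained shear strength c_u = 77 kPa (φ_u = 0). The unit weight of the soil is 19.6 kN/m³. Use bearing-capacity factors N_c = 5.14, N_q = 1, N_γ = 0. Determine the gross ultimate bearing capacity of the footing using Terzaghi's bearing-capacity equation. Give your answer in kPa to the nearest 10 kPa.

q_ult ≈ 430 kPa

Overburden at base level: q = 19.6 × 1.8 = 35.28 kPa.
Cohesion term c·N_c = 77 × 5.14 = 395.78 kPa; surcharge term q·N_q = 35.28 × 1 = 35.28 kPa.
q_ult = 395.78 + 35.28 = 431.06 kPa.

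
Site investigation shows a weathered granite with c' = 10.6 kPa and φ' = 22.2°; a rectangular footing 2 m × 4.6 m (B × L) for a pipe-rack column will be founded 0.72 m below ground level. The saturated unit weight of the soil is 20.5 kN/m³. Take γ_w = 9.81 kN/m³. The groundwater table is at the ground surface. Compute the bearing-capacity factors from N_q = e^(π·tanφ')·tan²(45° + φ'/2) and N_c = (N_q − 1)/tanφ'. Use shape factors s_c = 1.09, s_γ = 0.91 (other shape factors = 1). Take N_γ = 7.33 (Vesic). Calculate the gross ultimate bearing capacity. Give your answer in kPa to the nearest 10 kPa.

q_ult ≈ 330 kPa

tan22.2° = 0.4081, so N_q = e^(π×0.4081)·tan²(56.1°) = 3.604 × 2.215 = 7.98.
N_c = (7.98 − 1)/tan22.2° = 17.11.
With the water table at the surface the whole profile is submerged: γ' = 20.5 − 9.81 = 10.69 kN/m³, so q = γ'·D_f = 7.6968 kPa; the same γ' applies in the ½γBN_γ term.
q_ult = c·N_c·s_c + q·N_q + 0.5·γ·B·N_γ·s_γ
     = 10.6 × 17.108 × 1.09 + 7.6968 × 7.9816 + 0.5 × 10.69 × 2 × 7.33 × 0.91
     = 197.66 + 61.433 + 71.306 = 330.4 kPa.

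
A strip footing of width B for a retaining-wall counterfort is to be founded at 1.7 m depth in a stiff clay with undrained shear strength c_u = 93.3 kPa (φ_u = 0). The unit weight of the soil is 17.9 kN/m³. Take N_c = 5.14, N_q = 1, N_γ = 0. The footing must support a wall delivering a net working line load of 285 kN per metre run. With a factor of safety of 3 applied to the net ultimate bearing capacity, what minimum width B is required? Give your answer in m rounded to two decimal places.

B = 1.78 m

Effective surcharge at the founding depth q = γ·D_f = 17.9 × 1.7 = 30.43 kPa.
q_ult = c·N_c + q·N_q
     = 93.3 × 5.14 + 30.43 × 1
     = 479.56 + 30.43 = 509.99 kPa.
For φ = 0 the ½γBN_γ term vanishes, so q_ult is independent of B. q_net = 509.99 − 30.43 = 479.56 kPa; q_all(net) = 479.56/3 = 159.85 kPa.
Required width B = w / q_all(net) = 285 / 159.85 = 1.783 m.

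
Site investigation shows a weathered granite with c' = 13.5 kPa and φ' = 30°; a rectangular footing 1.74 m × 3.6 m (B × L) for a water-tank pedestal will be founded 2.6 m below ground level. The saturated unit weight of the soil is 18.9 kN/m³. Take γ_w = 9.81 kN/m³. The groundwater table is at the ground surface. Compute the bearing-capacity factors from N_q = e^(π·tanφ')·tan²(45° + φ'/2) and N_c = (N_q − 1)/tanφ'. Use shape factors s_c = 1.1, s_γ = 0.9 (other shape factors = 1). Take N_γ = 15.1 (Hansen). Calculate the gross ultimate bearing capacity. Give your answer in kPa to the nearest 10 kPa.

q_ult ≈ 990 kPa

tan30° = 0.5774, so N_q = e^(π×0.5774)·tan²(60°) = 6.134 × 3.0 = 18.4.
N_c = (18.4 − 1)/tan30° = 30.14.
Water table at ground surface, so effective unit weight γ' = 18.9 − 9.81 = 9.09 kN/m³ is used throughout; overburden q = 9.09 × 2.6 = 23.634 kPa; the same γ' applies in the ½γBN_γ term.
Cohesion term c·N_c·s_c = 13.5 × 30.14 × 1.1 = 447.57 kPa; surcharge term q·N_q = 23.634 × 18.401 = 434.89 kPa; self-weight term 0.5·γ·B·N_γ·s_γ = 0.5 × 9.09 × 1.74 × 15.1 × 0.9 = 107.47 kPa.
q_ult = 447.57 + 434.89 + 107.47 = 989.94 kPa.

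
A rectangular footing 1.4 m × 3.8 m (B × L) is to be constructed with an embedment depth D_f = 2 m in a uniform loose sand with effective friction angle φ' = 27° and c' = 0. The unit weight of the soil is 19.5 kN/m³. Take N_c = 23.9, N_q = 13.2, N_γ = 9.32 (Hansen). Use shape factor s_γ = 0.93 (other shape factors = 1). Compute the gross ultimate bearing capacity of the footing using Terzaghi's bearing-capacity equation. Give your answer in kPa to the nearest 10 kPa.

q_ult ≈ 630 kPa

Effective surcharge at the founding depth q = γ·D_f = 19.5 × 2 = 39 kPa.
q_ult = q·N_q + 0.5·γ·B·N_γ·s_γ
     = 39 × 13.2 + 0.5 × 19.5 × 1.4 × 9.32 × 0.93
     = 514.8 + 118.31 = 633.11 kPa.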